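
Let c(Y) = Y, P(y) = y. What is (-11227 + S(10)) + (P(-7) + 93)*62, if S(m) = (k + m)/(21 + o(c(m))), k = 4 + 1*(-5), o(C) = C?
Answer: -182736/31 ≈ -5894.7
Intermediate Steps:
k = -1 (k = 4 - 5 = -1)
S(m) = (-1 + m)/(21 + m)
(-11227 + S(10)) + (P(-7) + 93)*62 = (-11227 + (-1 + 10)/(21 + 10)) + (-7 + 93)*62 = (-11227 + 9/31) + 86*62 = (-11227 + (1/31)*9) + 5332 = (-11227 + 9/31) + 5332 = -348028/31 + 5332 = -182736/31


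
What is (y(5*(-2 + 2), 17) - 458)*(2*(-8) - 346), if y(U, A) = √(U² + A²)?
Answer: 159642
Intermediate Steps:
y(U, A) = √(A² + U²)
(y(5*(-2 + 2), 17) - 458)*(2*(-8) - 346) = (√(17² + (5*(-2 + 2))²) - 458)*(2*(-8) - 346) = (√(289 + (5*0)²) - 458)*(-16 - 346) = (√(289 + 0²) - 458)*(-362) = (√(289 + 0) - 458)*(-362) = (√289 - 458)*(-362) = (17 - 458)*(-362) = -441*(-362) = 159642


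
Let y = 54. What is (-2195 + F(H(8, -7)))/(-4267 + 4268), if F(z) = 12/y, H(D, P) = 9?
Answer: -19753/9 ≈ -2194.8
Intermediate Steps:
F(z) = 2/9 (F(z) = 12/54 = 12*(1/54) = 2/9)
(-2195 + F(H(8, -7)))/(-4267 + 4268) = (-2195 + 2/9)/(-4267 + 4268) = -19753/9/1 = -19753/9*1 = -19753/9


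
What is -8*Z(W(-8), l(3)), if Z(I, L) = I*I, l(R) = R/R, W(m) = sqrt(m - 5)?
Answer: 104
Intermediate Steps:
W(m) = sqrt(-5 + m)
l(R) = 1
Z(I, L) = I**2
-8*Z(W(-8), l(3)) = -8*(sqrt(-5 - 8))**2 = -8*(sqrt(-13))**2 = -8*(I*sqrt(13))**2 = -8*(-13) = 104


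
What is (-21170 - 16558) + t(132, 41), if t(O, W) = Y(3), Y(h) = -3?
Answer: -37731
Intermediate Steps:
t(O, W) = -3
(-21170 - 16558) + t(132, 41) = (-21170 - 16558) - 3 = -37728 - 3 = -37731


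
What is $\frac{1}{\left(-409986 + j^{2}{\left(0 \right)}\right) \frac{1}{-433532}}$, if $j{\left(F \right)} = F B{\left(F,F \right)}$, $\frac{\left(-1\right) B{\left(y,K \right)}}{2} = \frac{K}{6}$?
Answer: $\frac{216766}{204993} \approx 1.0574$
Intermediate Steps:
$B{\left(y,K \right)} = - \frac{K}{3}$ ($B{\left(y,K \right)} = - 2 \frac{K}{6} = - \frac{K}{3}$)
$j{\left(F \right)} = - \frac{F^{2}}{3}$ ($j{\left(F \right)} = F \left(- \frac{F}{3}\right) = - \frac{F^{2}}{3}$)
$\frac{1}{\left(-409986 + j^{2}{\left(0 \right)}\right) \frac{1}{-433532}} = \frac{1}{\left(-409986 + \left(- \frac{0^{2}}{3}\right)^{2}\right) \frac{1}{-433532}} = \frac{1}{\left(-409986 + \left(\left(- \frac{1}{3}\right) 0\right)^{2}\right) \left(- \frac{1}{433532}\right)} = \frac{1}{\left(-409986 + 0^{2}\right) \left(- \frac{1}{433532}\right)} = \frac{1}{\left(-409986 + 0\right) \left(- \frac{1}{433532}\right)} = \frac{1}{\left(-409986\right) \left(- \frac{1}{433532}\right)} = \frac{1}{\frac{204993}{216766}} = \frac{216766}{204993}$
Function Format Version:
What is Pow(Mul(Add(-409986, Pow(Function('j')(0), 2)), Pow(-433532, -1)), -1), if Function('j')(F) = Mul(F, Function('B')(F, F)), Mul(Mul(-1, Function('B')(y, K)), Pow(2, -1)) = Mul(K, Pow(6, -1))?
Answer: Rational(216766, 204993) ≈ 1.0574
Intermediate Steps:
Function('B')(y, K) = Mul(Rational(-1, 3), K) (Function('B')(y, K) = Mul(-2, Mul(K, Pow(6, -1))) = Mul(-2, Mul(K, Rational(1, 6))) = Mul(-2, Mul(Rational(1, 6), K)) = Mul(Rational(-1, 3), K))
Function('j')(F) = Mul(Rational(-1, 3), Pow(F, 2)) (Function('j')(F) = Mul(F, Mul(Rational(-1, 3), F)) = Mul(Rational(-1, 3), Pow(F, 2)))
Pow(Mul(Add(-409986, Pow(Function('j')(0), 2)), Pow(-433532, -1)), -1) = Pow(Mul(Add(-409986, Pow(Mul(Rational(-1, 3), Pow(0, 2)), 2)), Pow(-433532, -1)), -1) = Pow(Mul(Add(-409986, Pow(Mul(Rational(-1, 3), 0), 2)), Rational(-1, 433532)), -1) = Pow(Mul(Add(-409986, Pow(0, 2)), Rational(-1, 433532)), -1) = Pow(Mul(Add(-409986, 0), Rational(-1, 433532)), -1) = Pow(Mul(-409986, Rational(-1, 433532)), -1) = Pow(Rational(204993, 216766), -1) = Rational(216766, 204993)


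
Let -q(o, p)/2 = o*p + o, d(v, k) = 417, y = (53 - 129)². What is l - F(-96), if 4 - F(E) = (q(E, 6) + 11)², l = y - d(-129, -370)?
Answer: 1841380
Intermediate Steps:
y = 5776 (y = (-76)² = 5776)
q(o, p) = -2*o - 2*o*p (q(o, p) = -2*(o*p + o) = -2*(o + o*p) = -2*o - 2*o*p)
l = 5359 (l = 5776 - 1*417 = 5776 - 417 = 5359)
F(E) = 4 - (11 - 14*E)² (F(E) = 4 - (-2*E*(1 + 6) + 11)² = 4 - (-2*E*7 + 11)² = 4 - (-14*E + 11)² = 4 - (11 - 14*E)²)
l - F(-96) = 5359 - (4 - (-11 + 14*(-96))²) = 5359 - (4 - (-11 - 1344)²) = 5359 - (4 - 1*(-1355)²) = 5359 - (4 - 1*1836025) = 5359 - (4 - 1836025) = 5359 - 1*(-1836021) = 5359 + 1836021 = 1841380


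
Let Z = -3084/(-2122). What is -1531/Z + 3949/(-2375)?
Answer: -3864017983/3662250 ≈ -1055.1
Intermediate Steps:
Z = 1542/1061 (Z = -3084*(-1/2122) = 1542/1061 ≈ 1.4533)
-1531/Z + 3949/(-2375) = -1531/1542/1061 + 3949/(-2375) = -1531*1061/1542 + 3949*(-1/2375) = -1624391/1542 - 3949/2375 = -3864017983/3662250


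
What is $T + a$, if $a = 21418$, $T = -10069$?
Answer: $11349$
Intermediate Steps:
$T + a = -10069 + 21418 = 11349$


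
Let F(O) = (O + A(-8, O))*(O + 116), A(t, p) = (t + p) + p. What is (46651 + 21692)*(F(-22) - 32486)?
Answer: -2695584606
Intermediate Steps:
A(t, p) = t + 2*p (A(t, p) = (p + t) + p = t + 2*p)
F(O) = (-8 + 3*O)*(116 + O) (F(O) = (O + (-8 + 2*O))*(O + 116) = (-8 + 3*O)*(116 + O))
(46651 + 21692)*(F(-22) - 32486) = (46651 + 21692)*((-928 + 3*(-22)² + 340*(-22)) - 32486) = 68343*((-928 + 3*484 - 7480) - 32486) = 68343*((-928 + 1452 - 7480) - 32486) = 68343*(-6956 - 32486) = 68343*(-39442) = -2695584606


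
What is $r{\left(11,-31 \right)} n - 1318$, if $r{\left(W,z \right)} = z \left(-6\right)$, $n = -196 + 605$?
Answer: $74756$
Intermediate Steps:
$n = 409$
$r{\left(W,z \right)} = - 6 z$
$r{\left(11,-31 \right)} n - 1318 = \left(-6\right) \left(-31\right) 409 - 1318 = 186 \cdot 409 - 1318 = 76074 - 1318 = 74756$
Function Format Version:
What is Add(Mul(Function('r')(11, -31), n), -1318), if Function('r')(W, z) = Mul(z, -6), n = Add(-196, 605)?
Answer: 74756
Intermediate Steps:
n = 409
Function('r')(W, z) = Mul(-6, z)
Add(Mul(Function('r')(11, -31), n), -1318) = Add(Mul(Mul(-6, -31), 409), -1318) = Add(Mul(186, 409), -1318) = Add(76074, -1318) = 74756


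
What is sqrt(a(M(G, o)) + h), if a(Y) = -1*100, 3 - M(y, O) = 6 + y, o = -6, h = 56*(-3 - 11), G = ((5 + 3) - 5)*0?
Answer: 2*I*sqrt(221) ≈ 29.732*I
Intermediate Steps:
G = 0 (G = (8 - 5)*0 = 3*0 = 0)
h = -784 (h = 56*(-14) = -784)
M(y, O) = -3 - y (M(y, O) = 3 - (6 + y) = 3 + (-6 - y) = -3 - y)
a(Y) = -100
sqrt(a(M(G, o)) + h) = sqrt(-100 - 784) = sqrt(-884) = 2*I*sqrt(221)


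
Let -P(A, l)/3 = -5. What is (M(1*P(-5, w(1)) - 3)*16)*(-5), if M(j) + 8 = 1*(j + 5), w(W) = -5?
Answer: -720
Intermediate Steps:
P(A, l) = 15 (P(A, l) = -3*(-5) = 15)
M(j) = -3 + j (M(j) = -8 + 1*(j + 5) = -8 + 1*(5 + j) = -8 + (5 + j) = -3 + j)
(M(1*P(-5, w(1)) - 3)*16)*(-5) = ((-3 + (1*15 - 3))*16)*(-5) = ((-3 + (15 - 3))*16)*(-5) = ((-3 + 12)*16)*(-5) = (9*16)*(-5) = 144*(-5) = -720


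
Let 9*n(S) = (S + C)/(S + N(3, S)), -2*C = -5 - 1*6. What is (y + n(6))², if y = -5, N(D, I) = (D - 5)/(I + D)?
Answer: 247009/10816 ≈ 22.837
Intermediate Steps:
C = 11/2 (C = -(-5 - 1*6)/2 = -(-5 - 6)/2 = -½*(-11) = 11/2 ≈ 5.5000)
N(D, I) = (-5 + D)/(D + I)
n(S) = (11/2 + S)/(9*(S - 2/(3 + S))) (n(S) = ((S + 11/2)/(S + (-5 + 3)/(3 + S)))/9 = ((11/2 + S)/(S - 2/(3 + S)))/9 = (11/2 + S)/(9*(S - 2/(3 + S))))
(y + n(6))² = (-5 + (3 + 6)*(11 + 2*6)/(18*(-2 + 6*(3 + 6))))² = (-5 + (1/18)*9*(11 + 12)/(-2 + 6*9))² = (-5 + (1/18)*9*23/(-2 + 54))² = (-5 + (1/18)*9*23/52)² = (-5 + (1/18)*(1/52)*9*23)² = (-5 + 23/104)² = (-497/104)² = 247009/10816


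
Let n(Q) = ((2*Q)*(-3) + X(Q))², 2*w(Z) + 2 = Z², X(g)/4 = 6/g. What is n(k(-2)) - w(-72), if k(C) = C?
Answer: -2591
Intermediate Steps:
X(g) = 24/g (X(g) = 4*(6/g) = 24/g)
w(Z) = -1 + Z²/2
n(Q) = (-6*Q + 24/Q)² (n(Q) = ((2*Q)*(-3) + 24/Q)² = (-6*Q + 24/Q)²)
n(k(-2)) - w(-72) = 36*(-4 + (-2)²)²/(-2)² - (-1 + (½)*(-72)²) = 36*(¼)*(-4 + 4)² - (-1 + (½)*5184) = 36*(¼)*0² - (-1 + 2592) = 36*(¼)*0 - 1*2591 = 0 - 2591 = -2591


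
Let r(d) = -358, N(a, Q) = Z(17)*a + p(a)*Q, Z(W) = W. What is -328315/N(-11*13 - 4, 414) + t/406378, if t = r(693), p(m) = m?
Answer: 9528379376/1839063639 ≈ 5.1811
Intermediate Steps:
N(a, Q) = 17*a + Q*a (N(a, Q) = 17*a + a*Q = 17*a + Q*a)
t = -358
-328315/N(-11*13 - 4, 414) + t/406378 = -328315*1/((17 + 414)*(-11*13 - 4)) - 358/406378 = -328315*1/(431*(-143 - 4)) - 358*1/406378 = -328315/((-147*431)) - 179/203189 = -328315/(-63357) - 179/203189 = -328315*(-1/63357) - 179/203189 = 328315/63357 - 179/203189 = 9528379376/1839063639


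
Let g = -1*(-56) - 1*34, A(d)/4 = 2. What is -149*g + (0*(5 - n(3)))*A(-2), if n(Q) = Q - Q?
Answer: -3278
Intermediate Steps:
n(Q) = 0
A(d) = 8 (A(d) = 4*2 = 8)
g = 22 (g = 56 - 34 = 22)
-149*g + (0*(5 - n(3)))*A(-2) = -149*22 + (0*(5 - 1*0))*8 = -3278 + (0*(5 + 0))*8 = -3278 + (0*5)*8 = -3278 + 0*8 = -3278 + 0 = -3278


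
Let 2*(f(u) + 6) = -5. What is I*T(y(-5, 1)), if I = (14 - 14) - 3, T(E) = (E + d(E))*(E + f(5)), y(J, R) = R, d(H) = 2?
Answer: 135/2 ≈ 67.500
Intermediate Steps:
f(u) = -17/2 (f(u) = -6 + (½)*(-5) = -6 - 5/2 = -17/2)
T(E) = (2 + E)*(-17/2 + E) (T(E) = (E + 2)*(E - 17/2) = (2 + E)*(-17/2 + E))
I = -3 (I = 0 - 3 = -3)
I*T(y(-5, 1)) = -3*(-17 + 1² - 13/2*1) = -3*(-17 + 1 - 13/2) = -3*(-45/2) = 135/2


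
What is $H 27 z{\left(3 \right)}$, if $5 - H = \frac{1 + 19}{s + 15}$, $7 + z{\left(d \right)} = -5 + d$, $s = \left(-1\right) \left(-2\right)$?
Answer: $- \frac{15795}{17} \approx -929.12$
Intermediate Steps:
$s = 2$
$z{\left(d \right)} = -12 + d$ ($z{\left(d \right)} = -7 + \left(-5 + d\right) = -12 + d$)
$H = \frac{65}{17}$ ($H = 5 - \frac{1 + 19}{2 + 15} = 5 - \frac{20}{17} = \frac{65}{17} \approx 3.8235$)
$H 27 z{\left(3 \right)} = \frac{65}{17} \cdot 27 \left(-12 + 3\right) = \frac{1755}{17} \left(-9\right) = - \frac{15795}{17}$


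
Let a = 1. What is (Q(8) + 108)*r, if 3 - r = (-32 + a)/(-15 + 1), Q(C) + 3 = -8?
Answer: 1067/14 ≈ 76.214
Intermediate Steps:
Q(C) = -11 (Q(C) = -3 - 8 = -11)
r = 11/14 (r = 3 - (-32 + 1)/(-15 + 1) = 3 - (-31)/(-14) = 3 - (-31)*(-1)/14 = 3 - 1*31/14 = 3 - 31/14 = 11/14 ≈ 0.78571)
(Q(8) + 108)*r = (-11 + 108)*(11/14) = 97*(11/14) = 1067/14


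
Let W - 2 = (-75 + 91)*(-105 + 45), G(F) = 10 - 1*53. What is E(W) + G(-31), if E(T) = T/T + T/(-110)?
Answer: -1831/55 ≈ -33.291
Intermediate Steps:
G(F) = -43 (G(F) = 10 - 53 = -43)
W = -958 (W = 2 + (-75 + 91)*(-105 + 45) = 2 + 16*(-60) = 2 - 960 = -958)
E(T) = 1 - T/110 (E(T) = 1 + T*(-1/110) = 1 - T/110)
E(W) + G(-31) = (1 - 1/110*(-958)) - 43 = (1 + 479/55) - 43 = 534/55 - 43 = -1831/55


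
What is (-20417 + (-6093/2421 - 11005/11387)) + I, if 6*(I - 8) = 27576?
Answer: -48447517083/3063103 ≈ -15816.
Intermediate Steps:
I = 4604 (I = 8 + (1/6)*27576 = 8 + 4596 = 4604)
(-20417 + (-6093/2421 - 11005/11387)) + I = (-20417 + (-6093/2421 - 11005/11387)) + 4604 = (-20417 + (-6093*1/2421 - 11005*1/11387)) + 4604 = (-20417 + (-677/269 - 11005/11387)) + 4604 = (-20417 - 10669344/3063103) + 4604 = -62550043295/3063103 + 4604 = -48447517083/3063103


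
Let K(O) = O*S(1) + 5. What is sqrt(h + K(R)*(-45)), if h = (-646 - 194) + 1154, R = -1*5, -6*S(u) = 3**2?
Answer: I*sqrt(994)/2 ≈ 15.764*I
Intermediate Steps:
S(u) = -3/2 (S(u) = -1/6*3**2 = -1/6*9 = -3/2)
R = -5
K(O) = 5 - 3*O/2 (K(O) = O*(-3/2) + 5 = -3*O/2 + 5 = 5 - 3*O/2)
h = 314 (h = -840 + 1154 = 314)
sqrt(h + K(R)*(-45)) = sqrt(314 + (5 - 3/2*(-5))*(-45)) = sqrt(314 + (5 + 15/2)*(-45)) = sqrt(314 + (25/2)*(-45)) = sqrt(314 - 1125/2) = sqrt(-497/2) = I*sqrt(994)/2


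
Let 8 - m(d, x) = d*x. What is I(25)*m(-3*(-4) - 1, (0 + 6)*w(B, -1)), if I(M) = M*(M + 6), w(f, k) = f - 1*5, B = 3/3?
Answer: 210800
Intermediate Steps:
B = 1 (B = 3*(⅓) = 1)
w(f, k) = -5 + f (w(f, k) = f - 5 = -5 + f)
I(M) = M*(6 + M)
m(d, x) = 8 - d*x
I(25)*m(-3*(-4) - 1, (0 + 6)*w(B, -1)) = (25*(6 + 25))*(8 - (-3*(-4) - 1)*(0 + 6)*(-5 + 1)) = (25*31)*(8 - (12 - 1)*6*(-4)) = 775*(8 - 1*11*(-24)) = 775*(8 + 264) = 775*272 = 210800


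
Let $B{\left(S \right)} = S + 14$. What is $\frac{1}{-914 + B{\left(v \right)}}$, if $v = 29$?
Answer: $- \frac{1}{871} \approx -0.0011481$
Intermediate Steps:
$B{\left(S \right)} = 14 + S$
$\frac{1}{-914 + B{\left(v \right)}} = \frac{1}{-914 + \left(14 + 29\right)} = \frac{1}{-914 + 43} = \frac{1}{-871} = - \frac{1}{871}$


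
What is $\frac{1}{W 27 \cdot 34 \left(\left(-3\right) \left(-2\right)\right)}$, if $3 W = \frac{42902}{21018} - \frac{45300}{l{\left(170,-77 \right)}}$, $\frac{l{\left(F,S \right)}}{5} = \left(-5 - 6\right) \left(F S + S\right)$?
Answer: $\frac{56373779}{204794712396} \approx 0.00027527$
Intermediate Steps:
$l{\left(F,S \right)} = - 55 S - 55 F S$ ($l{\left(F,S \right)} = 5 \left(-5 - 6\right) \left(F S + S\right) = 5 \left(- 11 \left(S + F S\right)\right) = 5 \left(- 11 S - 11 F S\right) = - 55 S - 55 F S$)
$W = \frac{111543961}{169121337}$ ($W = \frac{\frac{42902}{21018} - \frac{45300}{\left(-55\right) \left(-77\right) \left(1 + 170\right)}}{3} = \frac{42902 \cdot \frac{1}{21018} - \frac{45300}{\left(-55\right) \left(-77\right) 171}}{3} = \frac{\frac{21451}{10509} - \frac{45300}{724185}}{3} = \frac{\frac{21451}{10509} - \frac{3020}{48279}}{3} = \frac{1}{3} \cdot \frac{111543961}{56373779} = \frac{111543961}{169121337} \approx 0.65955$)
$\frac{1}{W 27 \cdot 34 \left(\left(-3\right) \left(-2\right)\right)} = \frac{1}{\frac{111543961}{169121337} \cdot 27 \cdot 34 \left(\left(-3\right) \left(-2\right)\right)} = \frac{169121337}{111543961 \cdot 918 \cdot 6} = \frac{169121337}{111543961 \cdot 5508} = \frac{169121337}{111543961} \cdot \frac{1}{5508} = \frac{56373779}{204794712396}$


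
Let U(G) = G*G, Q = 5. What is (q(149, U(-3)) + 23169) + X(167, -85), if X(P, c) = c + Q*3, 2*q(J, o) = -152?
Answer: 23023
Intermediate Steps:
U(G) = G²
q(J, o) = -76 (q(J, o) = (½)*(-152) = -76)
X(P, c) = 15 + c (X(P, c) = c + 5*3 = c + 15 = 15 + c)
(q(149, U(-3)) + 23169) + X(167, -85) = (-76 + 23169) + (15 - 85) = 23093 - 70 = 23023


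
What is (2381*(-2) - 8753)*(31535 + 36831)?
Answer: -923966490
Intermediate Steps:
(2381*(-2) - 8753)*(31535 + 36831) = (-4762 - 8753)*68366 = -13515*68366 = -923966490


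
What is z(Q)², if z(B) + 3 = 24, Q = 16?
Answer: 441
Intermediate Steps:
z(B) = 21 (z(B) = -3 + 24 = 21)
z(Q)² = 21² = 441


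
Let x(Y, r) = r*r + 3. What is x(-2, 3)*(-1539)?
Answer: -18468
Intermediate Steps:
x(Y, r) = 3 + r² (x(Y, r) = r² + 3 = 3 + r²)
x(-2, 3)*(-1539) = (3 + 3²)*(-1539) = (3 + 9)*(-1539) = 12*(-1539) = -18468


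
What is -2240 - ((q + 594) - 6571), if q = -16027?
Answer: 19764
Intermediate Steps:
-2240 - ((q + 594) - 6571) = -2240 - ((-16027 + 594) - 6571) = -2240 - (-15433 - 6571) = -2240 - 1*(-22004) = -2240 + 22004 = 19764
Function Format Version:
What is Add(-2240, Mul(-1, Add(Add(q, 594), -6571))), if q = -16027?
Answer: 19764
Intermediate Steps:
Add(-2240, Mul(-1, Add(Add(q, 594), -6571))) = Add(-2240, Mul(-1, Add(Add(-16027, 594), -6571))) = Add(-2240, Mul(-1, Add(-15433, -6571))) = Add(-2240, Mul(-1, -22004)) = Add(-2240, 22004) = 19764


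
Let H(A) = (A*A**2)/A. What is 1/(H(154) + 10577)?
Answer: 1/34293 ≈ 2.9160e-5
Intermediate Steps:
H(A) = A**2 (H(A) = A**3/A = A**2)
1/(H(154) + 10577) = 1/(154**2 + 10577) = 1/(23716 + 10577) = 1/34293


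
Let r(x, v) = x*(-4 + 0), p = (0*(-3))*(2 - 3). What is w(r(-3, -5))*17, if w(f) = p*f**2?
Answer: 0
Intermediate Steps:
p = 0 (p = 0*(-1) = 0)
r(x, v) = -4*x (r(x, v) = x*(-4) = -4*x)
w(f) = 0 (w(f) = 0*f**2 = 0)
w(r(-3, -5))*17 = 0*17 = 0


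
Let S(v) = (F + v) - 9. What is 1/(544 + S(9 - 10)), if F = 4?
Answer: 1/538 ≈ 0.0018587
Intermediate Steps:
S(v) = -5 + v (S(v) = (4 + v) - 9 = -5 + v)
1/(544 + S(9 - 10)) = 1/(544 + (-5 + (9 - 10))) = 1/(544 + (-5 - 1)) = 1/(544 - 6) = 1/538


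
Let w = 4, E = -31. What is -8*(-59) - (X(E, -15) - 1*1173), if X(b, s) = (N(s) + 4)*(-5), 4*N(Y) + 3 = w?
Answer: 6665/4 ≈ 1666.3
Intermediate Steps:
N(Y) = 1/4 (N(Y) = -3/4 + (1/4)*4 = -3/4 + 1 = 1/4)
X(b, s) = -85/4 (X(b, s) = (1/4 + 4)*(-5) = (17/4)*(-5) = -85/4)
-8*(-59) - (X(E, -15) - 1*1173) = -8*(-59) - (-85/4 - 1*1173) = 472 - (-85/4 - 1173) = 472 - 1*(-4777/4) = 472 + 4777/4 = 6665/4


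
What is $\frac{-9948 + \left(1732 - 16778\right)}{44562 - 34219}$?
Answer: $- \frac{24994}{10343} \approx -2.4165$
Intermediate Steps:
$\frac{-9948 + \left(1732 - 16778\right)}{44562 - 34219} = \frac{-9948 - 15046}{10343} = \left(-24994\right) \frac{1}{10343} = - \frac{24994}{10343}$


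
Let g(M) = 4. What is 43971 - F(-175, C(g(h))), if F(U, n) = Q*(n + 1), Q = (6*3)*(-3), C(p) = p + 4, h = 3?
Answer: 44457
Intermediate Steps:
C(p) = 4 + p
Q = -54 (Q = 18*(-3) = -54)
F(U, n) = -54 - 54*n (F(U, n) = -54*(n + 1) = -54*(1 + n) = -54 - 54*n)
43971 - F(-175, C(g(h))) = 43971 - (-54 - 54*(4 + 4)) = 43971 - (-54 - 54*8) = 43971 - (-54 - 432) = 43971 - 1*(-486) = 43971 + 486 = 44457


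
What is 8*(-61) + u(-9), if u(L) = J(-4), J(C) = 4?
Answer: -484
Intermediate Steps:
u(L) = 4
8*(-61) + u(-9) = 8*(-61) + 4 = -488 + 4 = -484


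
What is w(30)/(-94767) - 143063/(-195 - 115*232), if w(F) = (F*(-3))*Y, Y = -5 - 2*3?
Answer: 4510348357/848954375 ≈ 5.3128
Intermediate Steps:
Y = -11 (Y = -5 - 6 = -11)
w(F) = 33*F (w(F) = (F*(-3))*(-11) = -3*F*(-11) = 33*F)
w(30)/(-94767) - 143063/(-195 - 115*232) = (33*30)/(-94767) - 143063/(-195 - 115*232) = 990*(-1/94767) - 143063/(-195 - 26680) = -330/31589 - 143063/(-26875) = -330/31589 - 143063*(-1/26875) = -330/31589 + 143063/26875 = 4510348357/848954375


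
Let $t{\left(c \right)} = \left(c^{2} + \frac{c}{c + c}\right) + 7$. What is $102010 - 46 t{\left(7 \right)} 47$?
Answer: $-20143$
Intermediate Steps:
$t{\left(c \right)} = \frac{15}{2} + c^{2}$ ($t{\left(c \right)} = \left(c^{2} + \frac{c}{2 c}\right) + 7 = \left(c^{2} + \frac{1}{2 c} c\right) + 7 = \left(c^{2} + \frac{1}{2}\right) + 7 = \left(\frac{1}{2} + c^{2}\right) + 7 = \frac{15}{2} + c^{2}$)
$102010 - 46 t{\left(7 \right)} 47 = 102010 - 46 \left(\frac{15}{2} + 7^{2}\right) 47 = 102010 - 46 \left(\frac{15}{2} + 49\right) 47 = 102010 - 46 \cdot \frac{113}{2} \cdot 47 = 102010 - 2599 \cdot 47 = 102010 - 122153 = -20143$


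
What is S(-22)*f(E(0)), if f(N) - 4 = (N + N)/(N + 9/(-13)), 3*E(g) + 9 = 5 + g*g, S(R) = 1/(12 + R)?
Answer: -42/79 ≈ -0.53165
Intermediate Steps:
E(g) = -4/3 + g**2/3 (E(g) = -3 + (5 + g*g)/3 = -3 + (5 + g**2)/3 = -3 + (5/3 + g**2/3) = -4/3 + g**2/3)
f(N) = 4 + 2*N/(-9/13 + N) (f(N) = 4 + (N + N)/(N + 9/(-13)) = 4 + (2*N)/(N + 9*(-1/13)) = 4 + (2*N)/(N - 9/13) = 4 + (2*N)/(-9/13 + N) = 4 + 2*N/(-9/13 + N))
S(-22)*f(E(0)) = (6*(-6 + 13*(-4/3 + (1/3)*0**2))/(-9 + 13*(-4/3 + (1/3)*0**2)))/(12 - 22) = (6*(-6 + 13*(-4/3 + (1/3)*0))/(-9 + 13*(-4/3 + (1/3)*0)))/(-10) = -3*(-6 + 13*(-4/3 + 0))/(5*(-9 + 13*(-4/3 + 0))) = -3*(-6 + 13*(-4/3))/(5*(-9 + 13*(-4/3))) = -3*(-6 - 52/3)/(5*(-9 - 52/3)) = -3*(-70)/(5*(-79/3)*3) = -3*(-3)*(-70)/(5*79*3) = -1/10*420/79 = -42/79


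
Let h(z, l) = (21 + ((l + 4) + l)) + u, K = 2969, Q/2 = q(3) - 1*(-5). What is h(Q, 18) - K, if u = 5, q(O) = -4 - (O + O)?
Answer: -2903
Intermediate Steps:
q(O) = -4 - 2*O
Q = -10 (Q = 2*((-4 - 2*3) - 1*(-5)) = 2*((-4 - 6) + 5) = 2*(-10 + 5) = 2*(-5) = -10)
h(z, l) = 30 + 2*l (h(z, l) = (21 + ((l + 4) + l)) + 5 = (21 + ((4 + l) + l)) + 5 = (21 + (4 + 2*l)) + 5 = (25 + 2*l) + 5 = 30 + 2*l)
h(Q, 18) - K = (30 + 2*18) - 1*2969 = (30 + 36) - 2969 = 66 - 2969 = -2903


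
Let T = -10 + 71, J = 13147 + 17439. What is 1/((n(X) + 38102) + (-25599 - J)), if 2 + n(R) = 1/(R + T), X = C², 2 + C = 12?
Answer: -161/2911684 ≈ -5.5294e-5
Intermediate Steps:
C = 10 (C = -2 + 12 = 10)
J = 30586
T = 61
X = 100 (X = 10² = 100)
n(R) = -2 + 1/(61 + R) (n(R) = -2 + 1/(R + 61) = -2 + 1/(61 + R))
1/((n(X) + 38102) + (-25599 - J)) = 1/(((-121 - 2*100)/(61 + 100) + 38102) + (-25599 - 1*30586)) = 1/(((-121 - 200)/161 + 38102) + (-25599 - 30586)) = 1/(((1/161)*(-321) + 38102) - 56185) = 1/((-321/161 + 38102) - 56185) = 1/(6134101/161 - 56185) = 1/(-2911684/161) = -161/2911684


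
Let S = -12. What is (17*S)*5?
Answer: -1020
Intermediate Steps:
(17*S)*5 = (17*(-12))*5 = -204*5 = -1020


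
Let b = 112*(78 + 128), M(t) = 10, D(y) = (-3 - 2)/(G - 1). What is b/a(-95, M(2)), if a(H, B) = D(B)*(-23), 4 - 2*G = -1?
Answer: 34608/115 ≈ 300.94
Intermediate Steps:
G = 5/2 (G = 2 - ½*(-1) = 2 + ½ = 5/2 ≈ 2.5000)
D(y) = -10/3 (D(y) = (-3 - 2)/(5/2 - 1) = -5/3/2 = -5*⅔ = -10/3)
a(H, B) = 230/3 (a(H, B) = -10/3*(-23) = 230/3)
b = 23072 (b = 112*206 = 23072)
b/a(-95, M(2)) = 23072/(230/3) = 23072*(3/230) = 34608/115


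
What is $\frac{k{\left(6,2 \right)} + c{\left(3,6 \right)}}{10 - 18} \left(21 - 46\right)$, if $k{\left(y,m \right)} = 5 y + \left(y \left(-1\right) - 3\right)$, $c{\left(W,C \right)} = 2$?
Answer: $\frac{575}{8} \approx 71.875$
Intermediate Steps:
$k{\left(y,m \right)} = -3 + 4 y$ ($k{\left(y,m \right)} = 5 y - \left(3 + y\right) = -3 + 4 y$)
$\frac{k{\left(6,2 \right)} + c{\left(3,6 \right)}}{10 - 18} \left(21 - 46\right) = \frac{\left(-3 + 4 \cdot 6\right) + 2}{10 - 18} \left(21 - 46\right) = \frac{\left(-3 + 24\right) + 2}{-8} \left(-25\right) = \left(21 + 2\right) \left(- \frac{1}{8}\right) \left(-25\right) = 23 \left(- \frac{1}{8}\right) \left(-25\right) = \left(- \frac{23}{8}\right) \left(-25\right) = \frac{575}{8}$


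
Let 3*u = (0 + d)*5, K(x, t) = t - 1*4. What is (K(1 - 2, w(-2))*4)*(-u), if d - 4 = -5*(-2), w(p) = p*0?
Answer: 1120/3 ≈ 373.33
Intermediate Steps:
w(p) = 0
K(x, t) = -4 + t (K(x, t) = t - 4 = -4 + t)
d = 14 (d = 4 - 5*(-2) = 4 + 10 = 14)
u = 70/3 (u = ((0 + 14)*5)/3 = (14*5)/3 = (⅓)*70 = 70/3 ≈ 23.333)
(K(1 - 2, w(-2))*4)*(-u) = ((-4 + 0)*4)*(-1*70/3) = -4*4*(-70/3) = -16*(-70/3) = 1120/3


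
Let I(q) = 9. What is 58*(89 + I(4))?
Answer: 5684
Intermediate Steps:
58*(89 + I(4)) = 58*(89 + 9) = 58*98 = 5684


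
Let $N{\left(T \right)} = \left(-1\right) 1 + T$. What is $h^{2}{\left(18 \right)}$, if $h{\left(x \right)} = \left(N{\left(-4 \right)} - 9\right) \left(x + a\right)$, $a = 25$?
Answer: $362404$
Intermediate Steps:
$N{\left(T \right)} = -1 + T$
$h{\left(x \right)} = -350 - 14 x$ ($h{\left(x \right)} = \left(\left(-1 - 4\right) - 9\right) \left(x + 25\right) = \left(-5 - 9\right) \left(25 + x\right) = - 14 \left(25 + x\right) = -350 - 14 x$)
$h^{2}{\left(18 \right)} = \left(-350 - 252\right)^{2} = \left(-602\right)^{2} = 362404$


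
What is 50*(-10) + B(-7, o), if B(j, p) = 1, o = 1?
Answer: -499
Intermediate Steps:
50*(-10) + B(-7, o) = 50*(-10) + 1 = -500 + 1 = -499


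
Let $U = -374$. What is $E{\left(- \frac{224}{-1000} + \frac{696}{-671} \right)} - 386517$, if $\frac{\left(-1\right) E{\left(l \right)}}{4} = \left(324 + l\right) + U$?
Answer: $- \frac{32402065527}{83875} \approx -3.8631 \cdot 10^{5}$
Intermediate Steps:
$E{\left(l \right)} = 200 - 4 l$ ($E{\left(l \right)} = - 4 \left(\left(324 + l\right) - 374\right) = - 4 \left(-50 + l\right) = 200 - 4 l$)
$E{\left(- \frac{224}{-1000} + \frac{696}{-671} \right)} - 386517 = \left(200 - 4 \left(- \frac{224}{-1000} + \frac{696}{-671}\right)\right) - 386517 = \left(200 - 4 \left(\left(-224\right) \left(- \frac{1}{1000}\right) + 696 \left(- \frac{1}{671}\right)\right)\right) - 386517 = \left(200 - 4 \left(\frac{28}{125} - \frac{696}{671}\right)\right) - 386517 = \left(200 - - \frac{272848}{83875}\right) - 386517 = \left(200 + \frac{272848}{83875}\right) - 386517 = \frac{17047848}{83875} - 386517 = - \frac{32402065527}{83875}$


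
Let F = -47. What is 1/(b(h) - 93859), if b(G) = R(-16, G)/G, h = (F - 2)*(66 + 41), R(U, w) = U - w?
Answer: -5243/492107964 ≈ -1.0654e-5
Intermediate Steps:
h = -5243 (h = (-47 - 2)*(66 + 41) = -49*107 = -5243)
b(G) = (-16 - G)/G
1/(b(h) - 93859) = 1/((-16 - 1*(-5243))/(-5243) - 93859) = 1/(-(-16 + 5243)/5243 - 93859) = 1/(-1/5243*5227 - 93859) = 1/(-5227/5243 - 93859) = 1/(-492107964/5243) = -5243/492107964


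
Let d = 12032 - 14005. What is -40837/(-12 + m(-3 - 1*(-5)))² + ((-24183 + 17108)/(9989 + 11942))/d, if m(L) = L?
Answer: -1767010687831/4326986300 ≈ -408.37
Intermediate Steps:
d = -1973
-40837/(-12 + m(-3 - 1*(-5)))² + ((-24183 + 17108)/(9989 + 11942))/d = -40837/(-12 + (-3 - 1*(-5)))² + ((-24183 + 17108)/(9989 + 11942))/(-1973) = -40837/(-12 + (-3 + 5))² - 7075/21931*(-1/1973) = -40837/(-12 + 2)² - 7075*1/21931*(-1/1973) = -40837/((-10)²) - 7075/21931*(-1/1973) = -40837/100 + 7075/43269863 = -1767010687831/4326986300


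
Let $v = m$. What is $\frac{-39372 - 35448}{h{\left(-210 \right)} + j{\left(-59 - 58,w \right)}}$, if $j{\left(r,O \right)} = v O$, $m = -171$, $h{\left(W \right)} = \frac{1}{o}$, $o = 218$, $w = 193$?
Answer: $\frac{16310760}{7194653} \approx 2.2671$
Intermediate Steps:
$h{\left(W \right)} = \frac{1}{218}$
$v = -171$
$j{\left(r,O \right)} = - 171 O$
$\frac{-39372 - 35448}{h{\left(-210 \right)} + j{\left(-59 - 58,w \right)}} = \frac{-39372 - 35448}{\frac{1}{218} - 33003} = - \frac{74820}{- \frac{7194653}{218}} = \left(-74820\right) \left(- \frac{218}{7194653}\right) = \frac{16310760}{7194653}$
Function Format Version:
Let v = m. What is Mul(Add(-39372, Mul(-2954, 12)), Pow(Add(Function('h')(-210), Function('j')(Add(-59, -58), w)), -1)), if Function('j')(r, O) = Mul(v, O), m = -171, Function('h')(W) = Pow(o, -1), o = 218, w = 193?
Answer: Rational(16310760, 7194653) ≈ 2.2671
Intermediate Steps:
Function('h')(W) = Rational(1, 218) (Function('h')(W) = Pow(218, -1) = Rational(1, 218))
v = -171
Function('j')(r, O) = Mul(-171, O)
Mul(Add(-39372, Mul(-2954, 12)), Pow(Add(Function('h')(-210), Function('j')(Add(-59, -58), w)), -1)) = Mul(Add(-39372, Mul(-2954, 12)), Pow(Add(Rational(1, 218), Mul(-171, 193)), -1)) = Mul(Add(-39372, -35448), Pow(Add(Rational(1, 218), -33003), -1)) = Mul(-74820, Pow(Rational(-7194653, 218), -1)) = Mul(-74820, Rational(-218, 7194653)) = Rational(16310760, 7194653)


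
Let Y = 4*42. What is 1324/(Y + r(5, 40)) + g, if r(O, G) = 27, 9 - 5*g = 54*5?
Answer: -1771/39 ≈ -45.410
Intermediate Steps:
g = -261/5 (g = 9/5 - 54*5/5 = 9/5 - ⅕*270 = 9/5 - 54 = -261/5 ≈ -52.200)
Y = 168
1324/(Y + r(5, 40)) + g = 1324/(168 + 27) - 261/5 = 1324/195 - 261/5 = -1771/39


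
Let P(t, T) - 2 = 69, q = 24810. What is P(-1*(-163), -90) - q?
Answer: -24739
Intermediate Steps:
P(t, T) = 71 (P(t, T) = 2 + 69 = 71)
P(-1*(-163), -90) - q = 71 - 1*24810 = 71 - 24810 = -24739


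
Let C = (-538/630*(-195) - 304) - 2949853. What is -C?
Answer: 61949800/21 ≈ 2.9500e+6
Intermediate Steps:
C = -61949800/21 (C = (-538*1/630*(-195) - 304) - 2949853 = (-269/315*(-195) - 304) - 2949853 = (3497/21 - 304) - 2949853 = -2887/21 - 2949853 = -61949800/21 ≈ -2.9500e+6)
-C = -1*(-61949800/21) = 61949800/21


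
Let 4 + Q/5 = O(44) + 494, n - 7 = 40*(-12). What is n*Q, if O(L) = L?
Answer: -1262910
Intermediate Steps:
n = -473 (n = 7 + 40*(-12) = 7 - 480 = -473)
Q = 2670 (Q = -20 + 5*(44 + 494) = -20 + 5*538 = -20 + 2690 = 2670)
n*Q = -473*2670 = -1262910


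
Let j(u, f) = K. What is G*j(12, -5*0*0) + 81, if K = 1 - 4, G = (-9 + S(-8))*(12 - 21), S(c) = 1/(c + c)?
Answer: -2619/16 ≈ -163.69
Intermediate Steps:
S(c) = 1/(2*c)
G = 1305/16 (G = (-9 + (½)/(-8))*(12 - 21) = (-9 + (½)*(-⅛))*(-9) = (-9 - 1/16)*(-9) = -145/16*(-9) = 1305/16 ≈ 81.563)
K = -3
j(u, f) = -3
G*j(12, -5*0*0) + 81 = (1305/16)*(-3) + 81 = -3915/16 + 81 = -2619/16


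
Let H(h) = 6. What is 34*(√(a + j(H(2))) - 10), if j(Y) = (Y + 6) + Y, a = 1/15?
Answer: -340 + 34*√4065/15 ≈ -195.48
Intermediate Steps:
a = 1/15 ≈ 0.066667
j(Y) = 6 + 2*Y (j(Y) = (6 + Y) + Y = 6 + 2*Y)
34*(√(a + j(H(2))) - 10) = 34*(√(1/15 + (6 + 2*6)) - 10) = 34*(√(1/15 + (6 + 12)) - 10) = 34*(√(1/15 + 18) - 10) = 34*(√(271/15) - 10) = 34*(√4065/15 - 10) = 34*(-10 + √4065/15) = -340 + 34*√4065/15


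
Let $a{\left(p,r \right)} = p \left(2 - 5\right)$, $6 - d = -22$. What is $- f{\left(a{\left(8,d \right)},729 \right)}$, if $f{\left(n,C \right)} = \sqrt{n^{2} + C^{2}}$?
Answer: $- 3 \sqrt{59113} \approx -729.39$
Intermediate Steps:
$d = 28$ ($d = 6 - -22 = 6 + 22 = 28$)
$a{\left(p,r \right)} = - 3 p$ ($a{\left(p,r \right)} = p \left(-3\right) = - 3 p$)
$f{\left(n,C \right)} = \sqrt{C^{2} + n^{2}}$
$- f{\left(a{\left(8,d \right)},729 \right)} = - \sqrt{729^{2} + \left(\left(-3\right) 8\right)^{2}} = - \sqrt{531441 + \left(-24\right)^{2}} = - \sqrt{531441 + 576} = - \sqrt{532017} = - 3 \sqrt{59113}$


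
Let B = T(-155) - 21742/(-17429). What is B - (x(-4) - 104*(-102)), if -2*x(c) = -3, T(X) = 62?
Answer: -367621271/34858 ≈ -10546.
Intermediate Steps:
x(c) = 3/2 (x(c) = -½*(-3) = 3/2)
B = 1102340/17429 (B = 62 - 21742/(-17429) = 62 - 21742*(-1/17429) = 62 + 21742/17429 = 1102340/17429 ≈ 63.247)
B - (x(-4) - 104*(-102)) = 1102340/17429 - (3/2 - 104*(-102)) = 1102340/17429 - (3/2 + 10608) = 1102340/17429 - 1*21219/2 = 1102340/17429 - 21219/2 = -367621271/34858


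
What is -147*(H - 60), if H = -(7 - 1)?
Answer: 9702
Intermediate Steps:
H = -6 (H = -1*6 = -6)
-147*(H - 60) = -147*(-6 - 60) = -147*(-66) = 9702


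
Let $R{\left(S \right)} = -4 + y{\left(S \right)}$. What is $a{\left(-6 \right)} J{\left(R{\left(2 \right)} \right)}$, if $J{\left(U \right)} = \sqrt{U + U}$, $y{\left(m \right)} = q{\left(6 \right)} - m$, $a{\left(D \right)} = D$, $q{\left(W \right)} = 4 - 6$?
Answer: $- 24 i \approx - 24.0 i$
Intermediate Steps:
$q{\left(W \right)} = -2$ ($q{\left(W \right)} = 4 - 6 = -2$)
$y{\left(m \right)} = -2 - m$
$R{\left(S \right)} = -6 - S$ ($R{\left(S \right)} = -4 - \left(2 + S\right) = -6 - S$)
$J{\left(U \right)} = \sqrt{2} \sqrt{U}$ ($J{\left(U \right)} = \sqrt{2 U} = \sqrt{2} \sqrt{U}$)
$a{\left(-6 \right)} J{\left(R{\left(2 \right)} \right)} = - 6 \sqrt{2} \sqrt{-6 - 2} = - 6 \sqrt{2} \sqrt{-8} = - 6 \sqrt{2} \cdot 2 i \sqrt{2} = - 6 \cdot 4 i = - 24 i$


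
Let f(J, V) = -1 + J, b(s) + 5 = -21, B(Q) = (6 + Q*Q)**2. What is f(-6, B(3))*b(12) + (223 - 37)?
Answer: 368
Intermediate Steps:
B(Q) = (6 + Q**2)**2
b(s) = -26 (b(s) = -5 - 21 = -26)
f(-6, B(3))*b(12) + (223 - 37) = (-1 - 6)*(-26) + (223 - 37) = -7*(-26) + 186 = 182 + 186 = 368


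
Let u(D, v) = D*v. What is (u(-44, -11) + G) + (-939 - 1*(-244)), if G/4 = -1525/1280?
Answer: -13809/64 ≈ -215.77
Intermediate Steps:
G = -305/64 (G = 4*(-1525/1280) = 4*(-1525*1/1280) = 4*(-305/256) = -305/64 ≈ -4.7656)
(u(-44, -11) + G) + (-939 - 1*(-244)) = (-44*(-11) - 305/64) + (-939 - 1*(-244)) = (484 - 305/64) + (-939 + 244) = 30671/64 - 695 = -13809/64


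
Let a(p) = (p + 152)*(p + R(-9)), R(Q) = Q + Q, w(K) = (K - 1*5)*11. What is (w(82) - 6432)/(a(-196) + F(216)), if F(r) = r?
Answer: -5585/9632 ≈ -0.57984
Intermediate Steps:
w(K) = -55 + 11*K (w(K) = (K - 5)*11 = (-5 + K)*11 = -55 + 11*K)
R(Q) = 2*Q
a(p) = (-18 + p)*(152 + p) (a(p) = (p + 152)*(p + 2*(-9)) = (152 + p)*(p - 18) = (152 + p)*(-18 + p) = (-18 + p)*(152 + p))
(w(82) - 6432)/(a(-196) + F(216)) = ((-55 + 11*82) - 6432)/((-2736 + (-196)² + 134*(-196)) + 216) = ((-55 + 902) - 6432)/((-2736 + 38416 - 26264) + 216) = (847 - 6432)/(9416 + 216) = -5585/9632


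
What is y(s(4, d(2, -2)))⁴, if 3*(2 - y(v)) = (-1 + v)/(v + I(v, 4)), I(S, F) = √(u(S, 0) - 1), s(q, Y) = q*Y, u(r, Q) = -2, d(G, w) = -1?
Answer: (-91943*I + 115368*√3)/(81*(-23*I + 208*√3)) ≈ 7.0201 - 2.7025*I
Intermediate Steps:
s(q, Y) = Y*q
I(S, F) = I*√3 (I(S, F) = √(-2 - 1) = √(-3) = I*√3)
y(v) = 2 - (-1 + v)/(3*(v + I*√3))
y(s(4, d(2, -2)))⁴ = ((1 + 5*(-1*4) + 6*I*√3)/(3*(-1*4 + I*√3)))⁴ = ((1 + 5*(-4) + 6*I*√3)/(3*(-4 + I*√3)))⁴ = ((1 - 20 + 6*I*√3)/(3*(-4 + I*√3)))⁴ = ((-19 + 6*I*√3)/(3*(-4 + I*√3)))⁴ = (-19 + 6*I*√3)⁴/(81*(-4 + I*√3)⁴)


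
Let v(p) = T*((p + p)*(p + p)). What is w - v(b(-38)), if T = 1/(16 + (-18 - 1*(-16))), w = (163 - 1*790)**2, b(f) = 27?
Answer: 2750445/7 ≈ 3.9292e+5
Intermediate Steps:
w = 393129 (w = (163 - 790)**2 = (-627)**2 = 393129)
T = 1/14 (T = 1/(16 + (-18 + 16)) = 1/(16 - 2) = 1/14 ≈ 0.071429)
v(p) = 2*p**2/7 (v(p) = ((p + p)*(p + p))/14 = ((2*p)*(2*p))/14 = (4*p**2)/14 = 2*p**2/7)
w - v(b(-38)) = 393129 - 2*27**2/7 = 393129 - 2*729/7 = 393129 - 1*1458/7 = 393129 - 1458/7 = 2750445/7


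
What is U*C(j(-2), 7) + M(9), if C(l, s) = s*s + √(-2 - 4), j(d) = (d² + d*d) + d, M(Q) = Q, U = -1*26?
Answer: -1265 - 26*I*√6 ≈ -1265.0 - 63.687*I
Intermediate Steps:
U = -26
j(d) = d + 2*d² (j(d) = (d² + d²) + d = 2*d² + d = d + 2*d²)
C(l, s) = s² + I*√6 (C(l, s) = s² + √(-6) = s² + I*√6)
U*C(j(-2), 7) + M(9) = -26*(7² + I*√6) + 9 = -26*(49 + I*√6) + 9 = (-1274 - 26*I*√6) + 9 = -1265 - 26*I*√6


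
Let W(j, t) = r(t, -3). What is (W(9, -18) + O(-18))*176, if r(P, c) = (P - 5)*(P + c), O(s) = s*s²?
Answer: -941424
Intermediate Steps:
O(s) = s³
r(P, c) = (-5 + P)*(P + c)
W(j, t) = 15 + t² - 8*t (W(j, t) = t² - 5*t - 5*(-3) + t*(-3) = t² - 5*t + 15 - 3*t = 15 + t² - 8*t)
(W(9, -18) + O(-18))*176 = ((15 + (-18)² - 8*(-18)) + (-18)³)*176 = ((15 + 324 + 144) - 5832)*176 = (483 - 5832)*176 = -5349*176 = -941424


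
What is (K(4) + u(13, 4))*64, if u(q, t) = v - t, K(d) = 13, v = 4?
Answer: 832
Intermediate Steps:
u(q, t) = 4 - t
(K(4) + u(13, 4))*64 = (13 + (4 - 1*4))*64 = (13 + (4 - 4))*64 = (13 + 0)*64 = 13*64 = 832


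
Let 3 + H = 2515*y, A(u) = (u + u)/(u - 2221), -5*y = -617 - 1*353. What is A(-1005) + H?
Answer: 786994996/1613 ≈ 4.8791e+5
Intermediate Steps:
y = 194 (y = -(-617 - 1*353)/5 = -(-617 - 353)/5 = -1/5*(-970) = 194)
A(u) = 2*u/(-2221 + u) (A(u) = (2*u)/(-2221 + u) = 2*u/(-2221 + u))
H = 487907 (H = -3 + 2515*194 = -3 + 487910 = 487907)
A(-1005) + H = 2*(-1005)/(-2221 - 1005) + 487907 = 2*(-1005)/(-3226) + 487907 = 2*(-1005)*(-1/3226) + 487907 = 1005/1613 + 487907 = 786994996/1613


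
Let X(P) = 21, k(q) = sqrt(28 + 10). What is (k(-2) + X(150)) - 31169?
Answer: -31148 + sqrt(38) ≈ -31142.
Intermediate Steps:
k(q) = sqrt(38)
(k(-2) + X(150)) - 31169 = (sqrt(38) + 21) - 31169 = (21 + sqrt(38)) - 31169 = -31148 + sqrt(38)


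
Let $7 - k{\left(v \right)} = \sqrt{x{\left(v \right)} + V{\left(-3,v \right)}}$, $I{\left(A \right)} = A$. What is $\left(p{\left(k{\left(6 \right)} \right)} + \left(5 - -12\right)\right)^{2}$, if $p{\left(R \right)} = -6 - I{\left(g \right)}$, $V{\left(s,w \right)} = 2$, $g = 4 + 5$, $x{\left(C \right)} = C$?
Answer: $4$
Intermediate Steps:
$g = 9$
$k{\left(v \right)} = 7 - \sqrt{2 + v}$ ($k{\left(v \right)} = 7 - \sqrt{v + 2} = 7 - \sqrt{2 + v}$)
$p{\left(R \right)} = -15$ ($p{\left(R \right)} = -6 - 9 = -15$)
$\left(p{\left(k{\left(6 \right)} \right)} + \left(5 - -12\right)\right)^{2} = \left(-15 + \left(5 - -12\right)\right)^{2} = \left(-15 + \left(5 + 12\right)\right)^{2} = \left(-15 + 17\right)^{2} = 2^{2} = 4$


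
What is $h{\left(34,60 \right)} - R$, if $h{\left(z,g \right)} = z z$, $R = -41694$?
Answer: $42850$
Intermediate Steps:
$h{\left(z,g \right)} = z^{2}$
$h{\left(34,60 \right)} - R = 34^{2} - -41694 = 1156 + 41694 = 42850$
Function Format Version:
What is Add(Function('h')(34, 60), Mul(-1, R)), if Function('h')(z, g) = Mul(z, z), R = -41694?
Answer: 42850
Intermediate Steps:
Function('h')(z, g) = Pow(z, 2)
Add(Function('h')(34, 60), Mul(-1, R)) = Add(Pow(34, 2), Mul(-1, -41694)) = Add(1156, 41694) = 42850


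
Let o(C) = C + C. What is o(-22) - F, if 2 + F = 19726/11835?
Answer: -516796/11835 ≈ -43.667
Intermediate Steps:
o(C) = 2*C
F = -3944/11835 (F = -2 + 19726/11835 = -3944/11835 ≈ -0.33325)
o(-22) - F = 2*(-22) - 1*(-3944/11835) = -44 + 3944/11835 = -516796/11835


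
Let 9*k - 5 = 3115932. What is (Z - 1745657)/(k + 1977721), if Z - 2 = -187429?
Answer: -8698878/10457713 ≈ -0.83181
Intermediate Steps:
Z = -187427 (Z = 2 - 187429 = -187427)
k = 3115937/9 (k = 5/9 + (⅑)*3115932 = 5/9 + 1038644/3 = 3115937/9 ≈ 3.4622e+5)
(Z - 1745657)/(k + 1977721) = (-187427 - 1745657)/(3115937/9 + 1977721) = -1933084/20915426/9 = -1933084*9/20915426 = -8698878/10457713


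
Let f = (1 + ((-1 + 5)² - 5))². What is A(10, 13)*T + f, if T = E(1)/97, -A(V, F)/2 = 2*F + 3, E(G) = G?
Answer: 13910/97 ≈ 143.40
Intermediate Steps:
A(V, F) = -6 - 4*F (A(V, F) = -2*(2*F + 3) = -2*(3 + 2*F) = -6 - 4*F)
f = 144 (f = (1 + (4² - 5))² = (1 + (16 - 5))² = (1 + 11)² = 12² = 144)
T = 1/97 ≈ 0.010309
A(10, 13)*T + f = (-6 - 4*13)*(1/97) + 144 = (-6 - 52)*(1/97) + 144 = -58*1/97 + 144 = -58/97 + 144 = 13910/97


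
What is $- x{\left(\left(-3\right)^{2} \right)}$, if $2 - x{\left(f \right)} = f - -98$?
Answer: $105$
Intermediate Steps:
$x{\left(f \right)} = -96 - f$ ($x{\left(f \right)} = 2 - \left(f - -98\right) = 2 - \left(f + 98\right) = 2 - \left(98 + f\right) = -96 - f$)
$- x{\left(\left(-3\right)^{2} \right)} = - (-96 - \left(-3\right)^{2}) = - (-96 - 9) = \left(-1\right) \left(-105\right) = 105$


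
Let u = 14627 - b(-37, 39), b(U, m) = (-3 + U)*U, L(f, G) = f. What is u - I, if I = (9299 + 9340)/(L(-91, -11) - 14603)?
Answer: 64400219/4898 ≈ 13148.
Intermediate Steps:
b(U, m) = U*(-3 + U)
I = -6213/4898 (I = (9299 + 9340)/(-91 - 14603) = 18639/(-14694) = 18639*(-1/14694) = -6213/4898 ≈ -1.2685)
u = 13147 (u = 14627 - (-37)*(-3 - 37) = 14627 - (-37)*(-40) = 14627 - 1*1480 = 14627 - 1480 = 13147)
u - I = 13147 - 1*(-6213/4898) = 13147 + 6213/4898 = 64400219/4898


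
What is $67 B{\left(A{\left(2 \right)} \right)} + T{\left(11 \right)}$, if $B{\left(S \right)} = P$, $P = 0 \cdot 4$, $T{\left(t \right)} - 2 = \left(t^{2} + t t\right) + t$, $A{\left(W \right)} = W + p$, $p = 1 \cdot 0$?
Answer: $255$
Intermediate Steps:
$p = 0$
$A{\left(W \right)} = W$ ($A{\left(W \right)} = W + 0 = W$)
$T{\left(t \right)} = 2 + t + 2 t^{2}$ ($T{\left(t \right)} = 2 + \left(\left(t^{2} + t t\right) + t\right) = 2 + \left(\left(t^{2} + t^{2}\right) + t\right) = 2 + \left(2 t^{2} + t\right) = 2 + \left(t + 2 t^{2}\right) = 2 + t + 2 t^{2}$)
$P = 0$
$B{\left(S \right)} = 0$
$67 B{\left(A{\left(2 \right)} \right)} + T{\left(11 \right)} = 67 \cdot 0 + \left(2 + 11 + 2 \cdot 11^{2}\right) = 0 + \left(2 + 11 + 2 \cdot 121\right) = 0 + \left(2 + 11 + 242\right) = 0 + 255 = 255$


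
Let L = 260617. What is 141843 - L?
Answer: -118774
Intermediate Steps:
141843 - L = 141843 - 1*260617 = 141843 - 260617 = -118774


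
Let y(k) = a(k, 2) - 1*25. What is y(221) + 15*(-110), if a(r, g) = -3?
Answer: -1678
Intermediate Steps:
y(k) = -28 (y(k) = -3 - 1*25 = -3 - 25 = -28)
y(221) + 15*(-110) = -28 + 15*(-110) = -28 - 1650 = -1678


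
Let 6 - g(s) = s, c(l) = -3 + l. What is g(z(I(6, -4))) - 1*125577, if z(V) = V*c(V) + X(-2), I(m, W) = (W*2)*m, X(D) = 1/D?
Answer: -256037/2 ≈ -1.2802e+5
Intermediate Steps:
I(m, W) = 2*W*m (I(m, W) = (2*W)*m = 2*W*m)
z(V) = -½ + V*(-3 + V) (z(V) = V*(-3 + V) + 1/(-2) = V*(-3 + V) - ½ = -½ + V*(-3 + V))
g(s) = 6 - s
g(z(I(6, -4))) - 1*125577 = (6 - (-½ + (2*(-4)*6)*(-3 + 2*(-4)*6))) - 1*125577 = (6 - (-½ - 48*(-3 - 48))) - 125577 = (6 - (-½ - 48*(-51))) - 125577 = (6 - (-½ + 2448)) - 125577 = (6 - 1*4895/2) - 125577 = (6 - 4895/2) - 125577 = -4883/2 - 125577 = -256037/2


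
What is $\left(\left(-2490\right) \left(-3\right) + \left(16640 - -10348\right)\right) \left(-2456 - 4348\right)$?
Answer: $-234452232$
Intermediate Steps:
$\left(\left(-2490\right) \left(-3\right) + \left(16640 - -10348\right)\right) \left(-2456 - 4348\right) = \left(7470 + \left(16640 + 10348\right)\right) \left(-6804\right) = \left(7470 + 26988\right) \left(-6804\right) = 34458 \left(-6804\right) = -234452232$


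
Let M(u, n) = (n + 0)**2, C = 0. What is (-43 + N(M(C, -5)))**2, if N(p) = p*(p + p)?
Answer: 1456849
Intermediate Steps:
M(u, n) = n**2
N(p) = 2*p**2 (N(p) = p*(2*p) = 2*p**2)
(-43 + N(M(C, -5)))**2 = (-43 + 2*((-5)**2)**2)**2 = (-43 + 2*25**2)**2 = (-43 + 2*625)**2 = (-43 + 1250)**2 = 1207**2 = 1456849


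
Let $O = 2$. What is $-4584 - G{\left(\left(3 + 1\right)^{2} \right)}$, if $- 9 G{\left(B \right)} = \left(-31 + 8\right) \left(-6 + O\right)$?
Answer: $- \frac{41164}{9} \approx -4573.8$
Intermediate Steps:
$G{\left(B \right)} = - \frac{92}{9}$ ($G{\left(B \right)} = - \frac{\left(-31 + 8\right) \left(-6 + 2\right)}{9} = - \frac{\left(-23\right) \left(-4\right)}{9} = \left(- \frac{1}{9}\right) 92 = - \frac{92}{9}$)
$-4584 - G{\left(\left(3 + 1\right)^{2} \right)} = -4584 - - \frac{92}{9} = -4584 + \frac{92}{9} = - \frac{41164}{9}$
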